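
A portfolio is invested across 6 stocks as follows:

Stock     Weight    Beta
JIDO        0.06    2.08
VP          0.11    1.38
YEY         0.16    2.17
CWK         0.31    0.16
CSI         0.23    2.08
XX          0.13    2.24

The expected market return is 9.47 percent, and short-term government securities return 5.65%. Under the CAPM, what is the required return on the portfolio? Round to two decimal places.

11.16%

β_P = Σ w_i β_i = 0.06×2.08 + 0.11×1.38 + 0.16×2.17 + 0.31×0.16 + 0.23×2.08 + 0.13×2.24 = 1.4430
MRP = 9.47% − 5.65% = 3.82%
E(R_P) = R_f + β_P × MRP = 5.65% + 1.4430 × 3.82% = 11.16%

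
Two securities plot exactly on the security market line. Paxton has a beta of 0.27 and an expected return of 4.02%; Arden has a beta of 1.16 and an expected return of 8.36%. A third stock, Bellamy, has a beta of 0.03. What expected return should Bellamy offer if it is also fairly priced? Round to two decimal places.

2.85%

MRP (SML slope) = (8.36% − 4.02%) / (1.16 − 0.27) = 4.34% / 0.89 = 4.8764%
R_f (intercept) = 4.02% − 0.27 × 4.8764% = 2.7034%
E(R_Bellamy) = R_f + β × MRP = 2.7034% + 0.03 × 4.8764% = 2.85%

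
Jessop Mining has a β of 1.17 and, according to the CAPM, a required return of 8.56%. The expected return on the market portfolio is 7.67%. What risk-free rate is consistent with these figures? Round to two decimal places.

2.43%

E(R) = R_f + β(E(R_m) − R_f) = R_f(1 − β) + β·E(R_m)
8.56% = R_f × (1 − 1.17) + 1.17 × 7.67%
8.56% = R_f × -0.17 + 8.9739%
R_f = (8.56% − 8.9739%) / -0.17 = 2.43%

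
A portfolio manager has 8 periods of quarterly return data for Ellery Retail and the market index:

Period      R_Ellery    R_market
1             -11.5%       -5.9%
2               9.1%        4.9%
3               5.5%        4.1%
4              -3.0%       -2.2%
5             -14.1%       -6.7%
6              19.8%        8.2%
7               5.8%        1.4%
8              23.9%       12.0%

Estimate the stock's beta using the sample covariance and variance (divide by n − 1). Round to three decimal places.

Mean R_i = (-11.5 + 9.1 + 5.5 − 3.0 − 14.1 + 19.8 + 5.8 + 23.9) / 8 = 4.4375%
Mean R_m = (-5.9 + 4.9 + 4.1 − 2.2 − 6.7 + 8.2 + 1.4 + 12.0) / 8 = 1.9750%
Σ(R_i − R̄_i)(R_m − R̄_m) = 623.2275  ⇒  Cov = 623.2275 / 7 = 89.0325
Σ(R_m − R̄_m)² = 307.3550  ⇒  Var(R_m) = 307.3550 / 7 = 43.9079
β = Cov / Var(R_m) = 89.0325 / 43.9079 = 2.0277

2.028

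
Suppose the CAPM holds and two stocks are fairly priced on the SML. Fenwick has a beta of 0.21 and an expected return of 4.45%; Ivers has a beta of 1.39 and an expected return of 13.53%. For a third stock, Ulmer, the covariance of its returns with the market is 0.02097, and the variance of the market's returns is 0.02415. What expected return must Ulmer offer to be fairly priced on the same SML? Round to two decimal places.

9.52%

MRP = (13.53% − 4.45%) / (1.39 − 0.21) = 7.6949%
R_f = 4.45% − 0.21 × 7.6949% = 2.8341%
β_Ulmer = Cov / Var(R_m) = 0.02097 / 0.02415 = 0.8683
E(R_Ulmer) = R_f + β × MRP = 2.8341% + 0.8683 × 7.6949% = 9.52%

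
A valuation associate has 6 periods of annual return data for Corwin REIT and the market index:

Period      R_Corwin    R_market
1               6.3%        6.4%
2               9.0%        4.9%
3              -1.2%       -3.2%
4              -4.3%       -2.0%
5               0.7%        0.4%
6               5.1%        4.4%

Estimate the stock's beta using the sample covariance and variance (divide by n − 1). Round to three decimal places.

Mean R_i = (6.3 + 9.0 − 1.2 − 4.3 + 0.7 + 5.1) / 6 = 2.6000%
Mean R_m = (6.4 + 4.9 − 3.2 − 2.0 + 0.4 + 4.4) / 6 = 1.8167%
Σ(R_i − R̄_i)(R_m − R̄_m) = 91.2400  ⇒  Cov = 91.2400 / 5 = 18.2480
Σ(R_m − R̄_m)² = 78.9283  ⇒  Var(R_m) = 78.9283 / 5 = 15.7857
β = Cov / Var(R_m) = 18.2480 / 15.7857 = 1.1560

1.156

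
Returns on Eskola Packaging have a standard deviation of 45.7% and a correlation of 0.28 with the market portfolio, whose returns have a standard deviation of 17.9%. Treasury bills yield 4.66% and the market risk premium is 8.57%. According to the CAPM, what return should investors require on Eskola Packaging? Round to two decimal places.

β = ρ × σ_i / σ_m = 0.28 × 45.7% / 17.9% = 0.7149
E(R) = 4.66% + 0.7149 × 8.57% = 10.79%

10.79%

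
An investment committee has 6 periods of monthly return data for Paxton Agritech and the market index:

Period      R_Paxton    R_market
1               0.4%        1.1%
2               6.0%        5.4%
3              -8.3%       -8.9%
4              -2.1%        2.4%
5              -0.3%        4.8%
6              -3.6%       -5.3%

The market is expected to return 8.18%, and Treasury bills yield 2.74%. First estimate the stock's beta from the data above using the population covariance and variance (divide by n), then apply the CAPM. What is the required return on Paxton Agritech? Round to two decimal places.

Mean R_i = (0.4 + 6.0 − 8.3 − 2.1 − 0.3 − 3.6) / 6 = -1.3167%
Mean R_m = (1.1 + 5.4 − 8.9 + 2.4 + 4.8 − 5.3) / 6 = -0.0833%
Σ(R_i − R̄_i)(R_m − R̄_m) = 118.6517  ⇒  Cov = 118.6517 / 6 = 19.7753
Σ(R_m − R̄_m)² = 166.4283  ⇒  Var(R_m) = 166.4283 / 6 = 27.7381
β = Cov / Var(R_m) = 19.7753 / 27.7381 = 0.7129
MRP = 8.18% − 2.74% = 5.44%
E(R) = R_f + β × MRP = 2.74% + 0.7129 × 5.44% = 6.62%

6.62%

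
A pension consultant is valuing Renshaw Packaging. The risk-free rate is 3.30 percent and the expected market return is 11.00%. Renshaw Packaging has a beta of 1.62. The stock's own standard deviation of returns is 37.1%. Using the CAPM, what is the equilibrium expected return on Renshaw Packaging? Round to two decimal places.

15.77%

Market risk premium = E(R_m) − R_f = 11.00% − 3.30% = 7.70%
E(R) = R_f + β × MRP = 3.30% + 1.62 × 7.70% = 15.77%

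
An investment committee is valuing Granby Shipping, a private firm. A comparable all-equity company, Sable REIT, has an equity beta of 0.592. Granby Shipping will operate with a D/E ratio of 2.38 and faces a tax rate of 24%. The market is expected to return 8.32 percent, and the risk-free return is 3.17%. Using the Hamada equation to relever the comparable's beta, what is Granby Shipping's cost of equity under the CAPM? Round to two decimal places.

β_L = β_U × [1 + (1 − t)(D/E)] = 0.592 × [1 + (1 − 0.24) × 2.38]
    = 0.592 × [1 + 0.76 × 2.38] = 0.592 × 2.8088 = 1.6628
MRP = 8.32% − 3.17% = 5.15%
E(R) = R_f + β_L × MRP = 3.17% + 1.6628 × 5.15% = 11.73%

11.73%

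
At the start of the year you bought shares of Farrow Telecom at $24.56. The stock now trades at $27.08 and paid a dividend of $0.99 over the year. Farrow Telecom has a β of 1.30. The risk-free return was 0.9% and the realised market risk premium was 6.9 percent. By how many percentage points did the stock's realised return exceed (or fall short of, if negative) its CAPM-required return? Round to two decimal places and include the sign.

Realised HPR = (P1 + D1 − P0) / P0 = (27.08 + 0.99 − 24.56) / 24.56 = 3.51 / 24.56 = 14.2915%
CAPM required = R_f + β·MRP = 0.9% + 1.30 × 6.9% = 9.8700%
α = realised − required = 14.2915% − 9.8700% = +4.42%

+4.42%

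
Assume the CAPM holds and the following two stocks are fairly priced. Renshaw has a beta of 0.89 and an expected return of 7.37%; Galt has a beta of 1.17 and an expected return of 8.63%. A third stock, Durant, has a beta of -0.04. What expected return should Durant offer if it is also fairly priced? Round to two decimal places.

3.19%

MRP (SML slope) = (8.63% − 7.37%) / (1.17 − 0.89) = 1.26% / 0.28 = 4.5000%
R_f (intercept) = 7.37% − 0.89 × 4.5000% = 3.3650%
E(R_Durant) = R_f + β × MRP = 3.3650% + -0.04 × 4.5000% = 3.19%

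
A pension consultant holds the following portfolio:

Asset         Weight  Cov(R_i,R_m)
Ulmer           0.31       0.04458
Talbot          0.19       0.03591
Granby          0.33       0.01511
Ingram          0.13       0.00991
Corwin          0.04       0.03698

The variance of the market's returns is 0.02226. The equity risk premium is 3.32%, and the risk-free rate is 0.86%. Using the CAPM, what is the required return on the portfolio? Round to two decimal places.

5.10%

β_Ulmer = 0.04458 / 0.02226 = 2.0027
β_Talbot = 0.03591 / 0.02226 = 1.6132
β_Granby = 0.01511 / 0.02226 = 0.6788
β_Ingram = 0.00991 / 0.02226 = 0.4452
β_Corwin = 0.03698 / 0.02226 = 1.6613
β_P = Σ w_i β_i = 0.31×2.0027 + 0.19×1.6132 + 0.33×0.6788 + 0.13×0.4452 + 0.04×1.6613 = 1.2757
E(R_P) = R_f + β_P × MRP = 0.86% + 1.2757 × 3.32% = 5.10%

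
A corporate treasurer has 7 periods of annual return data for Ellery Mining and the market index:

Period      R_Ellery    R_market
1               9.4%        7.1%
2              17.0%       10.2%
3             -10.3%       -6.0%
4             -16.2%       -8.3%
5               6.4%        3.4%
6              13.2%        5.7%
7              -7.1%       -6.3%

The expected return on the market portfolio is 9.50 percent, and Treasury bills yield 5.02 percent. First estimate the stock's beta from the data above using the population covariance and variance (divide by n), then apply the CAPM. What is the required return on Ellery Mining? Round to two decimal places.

12.54%

Mean R_i = (9.4 + 17.0 − 10.3 − 16.2 + 6.4 + 13.2 − 7.1) / 7 = 1.7714%
Mean R_m = (7.1 + 10.2 − 6.0 − 8.3 + 3.4 + 5.7 − 6.3) / 7 = 0.8286%
Σ(R_i − R̄_i)(R_m − R̄_m) = 567.8557  ⇒  Cov = 567.8557 / 7 = 81.1222
Σ(R_m − R̄_m)² = 338.2743  ⇒  Var(R_m) = 338.2743 / 7 = 48.3249
β = Cov / Var(R_m) = 81.1222 / 48.3249 = 1.6787
MRP = 9.50% − 5.02% = 4.48%
E(R) = R_f + β × MRP = 5.02% + 1.6787 × 4.48% = 12.54%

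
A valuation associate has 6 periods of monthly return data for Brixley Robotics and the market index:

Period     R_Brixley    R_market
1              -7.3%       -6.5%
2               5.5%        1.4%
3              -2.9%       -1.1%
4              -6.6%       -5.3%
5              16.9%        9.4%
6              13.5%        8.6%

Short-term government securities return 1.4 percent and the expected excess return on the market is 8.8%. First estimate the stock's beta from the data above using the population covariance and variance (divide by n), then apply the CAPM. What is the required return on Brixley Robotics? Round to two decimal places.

14.77%

Mean R_i = (-7.3 + 5.5 − 2.9 − 6.6 + 16.9 + 13.5) / 6 = 3.1833%
Mean R_m = (-6.5 + 1.4 − 1.1 − 5.3 + 9.4 + 8.6) / 6 = 1.0833%
Σ(R_i − R̄_i)(R_m − R̄_m) = 347.5883  ⇒  Cov = 347.5883 / 6 = 57.9314
Σ(R_m − R̄_m)² = 228.7883  ⇒  Var(R_m) = 228.7883 / 6 = 38.1314
β = Cov / Var(R_m) = 57.9314 / 38.1314 = 1.5193
E(R) = R_f + β × MRP = 1.4% + 1.5193 × 8.8% = 14.77%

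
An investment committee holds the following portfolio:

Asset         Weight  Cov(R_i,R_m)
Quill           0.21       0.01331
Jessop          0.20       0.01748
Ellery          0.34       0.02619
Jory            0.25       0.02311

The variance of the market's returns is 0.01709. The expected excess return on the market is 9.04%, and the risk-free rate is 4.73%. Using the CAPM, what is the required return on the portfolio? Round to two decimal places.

β_Quill = 0.01331 / 0.01709 = 0.7788
β_Jessop = 0.01748 / 0.01709 = 1.0228
β_Ellery = 0.02619 / 0.01709 = 1.5325
β_Jory = 0.02311 / 0.01709 = 1.3523
β_P = Σ w_i β_i = 0.21×0.7788 + 0.20×1.0228 + 0.34×1.5325 + 0.25×1.3523 = 1.2272
E(R_P) = R_f + β_P × MRP = 4.73% + 1.2272 × 9.04% = 15.82%

15.82%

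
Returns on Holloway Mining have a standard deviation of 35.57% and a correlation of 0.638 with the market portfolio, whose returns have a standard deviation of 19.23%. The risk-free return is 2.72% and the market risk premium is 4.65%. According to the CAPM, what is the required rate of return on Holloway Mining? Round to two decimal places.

8.21%

β = ρ × σ_i / σ_m = 0.638 × 35.57% / 19.23% = 1.1801
E(R) = 2.72% + 1.1801 × 4.65% = 8.21%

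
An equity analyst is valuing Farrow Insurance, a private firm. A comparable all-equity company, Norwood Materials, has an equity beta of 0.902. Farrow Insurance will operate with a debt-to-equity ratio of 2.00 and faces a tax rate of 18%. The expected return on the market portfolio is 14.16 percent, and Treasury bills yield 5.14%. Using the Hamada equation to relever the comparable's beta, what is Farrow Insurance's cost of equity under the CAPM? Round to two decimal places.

26.62%

β_L = β_U × [1 + (1 − t)(D/E)] = 0.902 × [1 + (1 − 0.18) × 2.00]
    = 0.902 × [1 + 0.82 × 2.00] = 0.902 × 2.6400 = 2.3813
MRP = 14.16% − 5.14% = 9.02%
E(R) = R_f + β_L × MRP = 5.14% + 2.3813 × 9.02% = 26.62%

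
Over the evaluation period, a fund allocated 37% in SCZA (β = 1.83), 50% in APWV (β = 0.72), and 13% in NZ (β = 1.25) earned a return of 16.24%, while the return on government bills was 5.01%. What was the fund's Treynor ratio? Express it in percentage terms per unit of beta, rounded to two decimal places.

9.36%

β_P = 0.37×1.83 + 0.50×0.72 + 0.13×1.25 = 1.1996
Treynor = (R_P − R_f) / β_P = (16.24% − 5.01%) / 1.1996 = 11.23% / 1.1996 = 9.36%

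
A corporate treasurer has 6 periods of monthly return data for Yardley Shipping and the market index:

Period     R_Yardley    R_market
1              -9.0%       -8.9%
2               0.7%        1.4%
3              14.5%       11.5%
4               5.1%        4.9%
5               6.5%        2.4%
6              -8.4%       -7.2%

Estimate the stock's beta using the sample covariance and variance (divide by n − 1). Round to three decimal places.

1.172

Mean R_i = (-9.0 + 0.7 + 14.5 + 5.1 + 6.5 − 8.4) / 6 = 1.5667%
Mean R_m = (-8.9 + 1.4 + 11.5 + 4.9 + 2.4 − 7.2) / 6 = 0.6833%
Σ(R_i − R̄_i)(R_m − R̄_m) = 342.4767  ⇒  Cov = 342.4767 / 5 = 68.4953
Σ(R_m − R̄_m)² = 292.2283  ⇒  Var(R_m) = 292.2283 / 5 = 58.4457
β = Cov / Var(R_m) = 68.4953 / 58.4457 = 1.1719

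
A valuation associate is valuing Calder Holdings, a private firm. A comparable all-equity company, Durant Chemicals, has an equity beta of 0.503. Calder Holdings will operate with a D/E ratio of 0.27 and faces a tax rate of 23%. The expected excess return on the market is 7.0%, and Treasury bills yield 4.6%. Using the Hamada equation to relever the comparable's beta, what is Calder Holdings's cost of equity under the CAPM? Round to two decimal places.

β_L = β_U × [1 + (1 − t)(D/E)] = 0.503 × [1 + (1 − 0.23) × 0.27]
    = 0.503 × [1 + 0.77 × 0.27] = 0.503 × 1.2079 = 0.6076
E(R) = R_f + β_L × MRP = 4.6% + 0.6076 × 7.0% = 8.85%

8.85%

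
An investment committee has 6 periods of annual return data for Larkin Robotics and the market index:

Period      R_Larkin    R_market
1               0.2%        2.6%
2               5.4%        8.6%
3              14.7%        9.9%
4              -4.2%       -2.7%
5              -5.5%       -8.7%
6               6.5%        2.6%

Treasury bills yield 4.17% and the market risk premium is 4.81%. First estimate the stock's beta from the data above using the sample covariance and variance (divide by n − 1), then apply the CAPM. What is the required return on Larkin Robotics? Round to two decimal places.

Mean R_i = (0.2 + 5.4 + 14.7 − 4.2 − 5.5 + 6.5) / 6 = 2.8500%
Mean R_m = (2.6 + 8.6 + 9.9 − 2.7 − 8.7 + 2.6) / 6 = 2.0500%
Σ(R_i − R̄_i)(R_m − R̄_m) = 233.5250  ⇒  Cov = 233.5250 / 5 = 46.7050
Σ(R_m − R̄_m)² = 243.2550  ⇒  Var(R_m) = 243.2550 / 5 = 48.6510
β = Cov / Var(R_m) = 46.7050 / 48.6510 = 0.9600
E(R) = R_f + β × MRP = 4.17% + 0.9600 × 4.81% = 8.79%

8.79%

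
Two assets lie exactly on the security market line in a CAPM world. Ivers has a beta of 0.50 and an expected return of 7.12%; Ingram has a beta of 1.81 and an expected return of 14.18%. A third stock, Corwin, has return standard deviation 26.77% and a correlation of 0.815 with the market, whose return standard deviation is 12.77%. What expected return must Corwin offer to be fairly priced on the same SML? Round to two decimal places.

MRP = (14.18% − 7.12%) / (1.81 − 0.50) = 5.3893%
R_f = 7.12% − 0.50 × 5.3893% = 4.4254%
β_Corwin = ρ·σ_i/σ_m = 0.815 × 26.77 / 12.77 = 1.7085
E(R_Corwin) = R_f + β × MRP = 4.4254% + 1.7085 × 5.3893% = 13.63%

13.63%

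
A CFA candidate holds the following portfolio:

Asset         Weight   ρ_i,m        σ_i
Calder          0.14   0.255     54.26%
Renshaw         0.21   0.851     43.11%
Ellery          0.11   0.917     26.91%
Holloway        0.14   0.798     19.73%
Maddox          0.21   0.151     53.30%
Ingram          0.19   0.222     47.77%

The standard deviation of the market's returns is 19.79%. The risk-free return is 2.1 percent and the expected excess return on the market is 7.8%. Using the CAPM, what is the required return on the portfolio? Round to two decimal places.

β_Calder = 0.255 × 54.26% / 19.79% = 0.6992
β_Renshaw = 0.851 × 43.11% / 19.79% = 1.8538
β_Ellery = 0.917 × 26.91% / 19.79% = 1.2469
β_Holloway = 0.798 × 19.73% / 19.79% = 0.7956
β_Maddox = 0.151 × 53.30% / 19.79% = 0.4067
β_Ingram = 0.222 × 47.77% / 19.79% = 0.5359
β_P = Σ w_i β_i = 0.14×0.6992 + 0.21×1.8538 + 0.11×1.2469 + 0.14×0.7956 + 0.21×0.4067 + 0.19×0.5359 = 0.9230
E(R_P) = R_f + β_P × MRP = 2.1% + 0.9230 × 7.8% = 9.30%

9.30%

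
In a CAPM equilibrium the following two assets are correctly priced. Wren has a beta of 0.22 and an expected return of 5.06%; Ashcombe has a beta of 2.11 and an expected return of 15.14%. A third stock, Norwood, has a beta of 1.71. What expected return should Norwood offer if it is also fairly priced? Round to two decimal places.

MRP (SML slope) = (15.14% − 5.06%) / (2.11 − 0.22) = 10.08% / 1.89 = 5.3333%
R_f (intercept) = 5.06% − 0.22 × 5.3333% = 3.8867%
E(R_Norwood) = R_f + β × MRP = 3.8867% + 1.71 × 5.3333% = 13.01%

13.01%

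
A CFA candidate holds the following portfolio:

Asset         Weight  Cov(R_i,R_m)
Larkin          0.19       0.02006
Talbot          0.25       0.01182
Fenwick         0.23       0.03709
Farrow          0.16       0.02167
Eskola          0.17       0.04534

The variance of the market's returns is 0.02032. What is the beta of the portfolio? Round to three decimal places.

β_Larkin = 0.02006 / 0.02032 = 0.9872
β_Talbot = 0.01182 / 0.02032 = 0.5817
β_Fenwick = 0.03709 / 0.02032 = 1.8253
β_Farrow = 0.02167 / 0.02032 = 1.0664
β_Eskola = 0.04534 / 0.02032 = 2.2313
β_P = Σ w_i β_i = 0.19×0.9872 + 0.25×0.5817 + 0.23×1.8253 + 0.16×1.0664 + 0.17×2.2313 = 1.3028

1.303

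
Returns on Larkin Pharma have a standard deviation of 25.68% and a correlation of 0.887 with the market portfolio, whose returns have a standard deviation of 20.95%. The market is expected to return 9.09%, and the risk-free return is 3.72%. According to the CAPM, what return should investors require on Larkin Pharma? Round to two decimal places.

9.56%

β = ρ × σ_i / σ_m = 0.887 × 25.68% / 20.95% = 1.0873
MRP = 9.09% − 3.72% = 5.37%
E(R) = 3.72% + 1.0873 × 5.37% = 9.56%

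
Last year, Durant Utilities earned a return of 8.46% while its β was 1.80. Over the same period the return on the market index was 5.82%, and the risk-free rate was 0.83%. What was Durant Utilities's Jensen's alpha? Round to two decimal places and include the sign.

-1.35%

Market excess return = 5.82% − 0.83% = 4.99%
CAPM benchmark = R_f + β(R_m − R_f) = 0.83% + 1.80 × 4.99% = 9.8120%
α = actual − benchmark = 8.46% − 9.8120% = -1.35%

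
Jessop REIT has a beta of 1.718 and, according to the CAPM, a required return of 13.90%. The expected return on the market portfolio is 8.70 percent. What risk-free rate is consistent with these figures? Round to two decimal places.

E(R) = R_f + β(E(R_m) − R_f) = R_f(1 − β) + β·E(R_m)
13.90% = R_f × (1 − 1.718) + 1.718 × 8.70%
13.90% = R_f × -0.718 + 14.94660%
R_f = (13.90% − 14.94660%) / -0.718 = 1.46%

1.46%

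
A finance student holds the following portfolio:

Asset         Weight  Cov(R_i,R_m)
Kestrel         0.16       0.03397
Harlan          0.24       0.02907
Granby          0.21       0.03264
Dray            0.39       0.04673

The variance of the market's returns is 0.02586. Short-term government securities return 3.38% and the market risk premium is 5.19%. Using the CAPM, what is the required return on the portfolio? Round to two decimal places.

10.90%

β_Kestrel = 0.03397 / 0.02586 = 1.3136
β_Harlan = 0.02907 / 0.02586 = 1.1241
β_Granby = 0.03264 / 0.02586 = 1.2622
β_Dray = 0.04673 / 0.02586 = 1.8070
β_P = Σ w_i β_i = 0.16×1.3136 + 0.24×1.1241 + 0.21×1.2622 + 0.39×1.8070 = 1.4498
E(R_P) = R_f + β_P × MRP = 3.38% + 1.4498 × 5.19% = 10.90%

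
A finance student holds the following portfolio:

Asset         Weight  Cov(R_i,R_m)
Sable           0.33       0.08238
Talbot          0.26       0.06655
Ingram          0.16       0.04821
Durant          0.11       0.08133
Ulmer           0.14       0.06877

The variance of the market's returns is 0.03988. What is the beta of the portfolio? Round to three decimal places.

β_Sable = 0.08238 / 0.03988 = 2.0657
β_Talbot = 0.06655 / 0.03988 = 1.6688
β_Ingram = 0.04821 / 0.03988 = 1.2089
β_Durant = 0.08133 / 0.03988 = 2.0394
β_Ulmer = 0.06877 / 0.03988 = 1.7244
β_P = Σ w_i β_i = 0.33×2.0657 + 0.26×1.6688 + 0.16×1.2089 + 0.11×2.0394 + 0.14×1.7244 = 1.7747

1.775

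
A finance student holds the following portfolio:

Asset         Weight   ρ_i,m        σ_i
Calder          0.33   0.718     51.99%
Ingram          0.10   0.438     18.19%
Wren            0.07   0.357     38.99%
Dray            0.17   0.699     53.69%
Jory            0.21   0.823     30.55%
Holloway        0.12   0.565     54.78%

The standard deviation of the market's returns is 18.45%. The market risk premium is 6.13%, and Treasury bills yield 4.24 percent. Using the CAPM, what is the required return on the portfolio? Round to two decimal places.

14.03%

β_Calder = 0.718 × 51.99% / 18.45% = 2.0232
β_Ingram = 0.438 × 18.19% / 18.45% = 0.4318
β_Wren = 0.357 × 38.99% / 18.45% = 0.7544
β_Dray = 0.699 × 53.69% / 18.45% = 2.0341
β_Jory = 0.823 × 30.55% / 18.45% = 1.3627
β_Holloway = 0.565 × 54.78% / 18.45% = 1.6775
β_P = Σ w_i β_i = 0.33×2.0232 + 0.10×0.4318 + 0.07×0.7544 + 0.17×2.0341 + 0.21×1.3627 + 0.12×1.6775 = 1.5969
E(R_P) = R_f + β_P × MRP = 4.24% + 1.5969 × 6.13% = 14.03%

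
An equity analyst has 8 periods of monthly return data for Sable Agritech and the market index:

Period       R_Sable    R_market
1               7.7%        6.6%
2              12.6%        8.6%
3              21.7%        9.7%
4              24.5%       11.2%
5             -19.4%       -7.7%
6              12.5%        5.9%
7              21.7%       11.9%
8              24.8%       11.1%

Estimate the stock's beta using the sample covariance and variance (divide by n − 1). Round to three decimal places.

2.244

Mean R_i = (7.7 + 12.6 + 21.7 + 24.5 − 19.4 + 12.5 + 21.7 + 24.8) / 8 = 13.2625%
Mean R_m = (6.6 + 8.6 + 9.7 + 11.2 − 7.7 + 5.9 + 11.9 + 11.1) / 8 = 7.1625%
Σ(R_i − R̄_i)(R_m − R̄_m) = 640.7688  ⇒  Cov = 640.7688 / 7 = 91.5384
Σ(R_m − R̄_m)² = 285.5588  ⇒  Var(R_m) = 285.5588 / 7 = 40.7941
β = Cov / Var(R_m) = 91.5384 / 40.7941 = 2.2439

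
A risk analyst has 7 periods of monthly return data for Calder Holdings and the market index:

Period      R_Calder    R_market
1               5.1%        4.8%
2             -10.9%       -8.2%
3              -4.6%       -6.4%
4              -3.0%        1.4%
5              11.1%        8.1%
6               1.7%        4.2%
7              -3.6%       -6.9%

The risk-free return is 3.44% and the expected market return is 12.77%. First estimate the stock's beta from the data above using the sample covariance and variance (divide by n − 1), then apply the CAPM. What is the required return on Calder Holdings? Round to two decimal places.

Mean R_i = (5.1 − 10.9 − 4.6 − 3.0 + 11.1 + 1.7 − 3.6) / 7 = -0.6000%
Mean R_m = (4.8 − 8.2 − 6.4 + 1.4 + 8.1 + 4.2 − 6.9) / 7 = -0.4286%
Σ(R_i − R̄_i)(R_m − R̄_m) = 259.1900  ⇒  Cov = 259.1900 / 6 = 43.1983
Σ(R_m − R̄_m)² = 262.7743  ⇒  Var(R_m) = 262.7743 / 6 = 43.7957
β = Cov / Var(R_m) = 43.1983 / 43.7957 = 0.9864
MRP = 12.77% − 3.44% = 9.33%
E(R) = R_f + β × MRP = 3.44% + 0.9864 × 9.33% = 12.64%

12.64%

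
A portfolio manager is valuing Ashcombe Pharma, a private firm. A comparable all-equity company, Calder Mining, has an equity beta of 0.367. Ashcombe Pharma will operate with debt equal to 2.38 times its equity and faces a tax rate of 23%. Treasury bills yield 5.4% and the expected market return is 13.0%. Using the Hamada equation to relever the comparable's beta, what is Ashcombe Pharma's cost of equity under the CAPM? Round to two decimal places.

β_L = β_U × [1 + (1 − t)(D/E)] = 0.367 × [1 + (1 − 0.23) × 2.38]
    = 0.367 × [1 + 0.77 × 2.38] = 0.367 × 2.8326 = 1.0396
MRP = 13.0% − 5.4% = 7.60%
E(R) = R_f + β_L × MRP = 5.4% + 1.0396 × 7.6% = 13.30%

13.30%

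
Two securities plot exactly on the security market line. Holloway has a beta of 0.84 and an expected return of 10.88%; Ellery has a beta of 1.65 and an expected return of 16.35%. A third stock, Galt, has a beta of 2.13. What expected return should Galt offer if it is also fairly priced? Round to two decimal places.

19.59%

MRP (SML slope) = (16.35% − 10.88%) / (1.65 − 0.84) = 5.47% / 0.81 = 6.7531%
R_f (intercept) = 10.88% − 0.84 × 6.7531% = 5.2074%
E(R_Galt) = R_f + β × MRP = 5.2074% + 2.13 × 6.7531% = 19.59%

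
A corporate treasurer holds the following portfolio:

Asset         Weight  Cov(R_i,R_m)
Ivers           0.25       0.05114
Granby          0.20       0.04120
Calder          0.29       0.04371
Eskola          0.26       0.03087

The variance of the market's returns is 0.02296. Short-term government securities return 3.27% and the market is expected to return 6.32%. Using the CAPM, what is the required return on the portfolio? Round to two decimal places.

β_Ivers = 0.05114 / 0.02296 = 2.2274
β_Granby = 0.04120 / 0.02296 = 1.7944
β_Calder = 0.04371 / 0.02296 = 1.9037
β_Eskola = 0.03087 / 0.02296 = 1.3445
β_P = Σ w_i β_i = 0.25×2.2274 + 0.20×1.7944 + 0.29×1.9037 + 0.26×1.3445 = 1.8174
MRP = 6.32% − 3.27% = 3.05%
E(R_P) = R_f + β_P × MRP = 3.27% + 1.8174 × 3.05% = 8.81%

8.81%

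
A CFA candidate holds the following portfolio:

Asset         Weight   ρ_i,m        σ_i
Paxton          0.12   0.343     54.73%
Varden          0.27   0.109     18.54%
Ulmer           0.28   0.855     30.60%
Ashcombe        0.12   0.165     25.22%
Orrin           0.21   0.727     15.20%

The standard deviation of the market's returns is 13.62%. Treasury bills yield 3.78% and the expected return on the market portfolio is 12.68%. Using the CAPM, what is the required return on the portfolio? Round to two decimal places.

β_Paxton = 0.343 × 54.73% / 13.62% = 1.3783
β_Varden = 0.109 × 18.54% / 13.62% = 0.1484
β_Ulmer = 0.855 × 30.60% / 13.62% = 1.9209
β_Ashcombe = 0.165 × 25.22% / 13.62% = 0.3055
β_Orrin = 0.727 × 15.20% / 13.62% = 0.8113
β_P = Σ w_i β_i = 0.12×1.3783 + 0.27×0.1484 + 0.28×1.9209 + 0.12×0.3055 + 0.21×0.8113 = 0.9503
MRP = 12.68% − 3.78% = 8.90%
E(R_P) = R_f + β_P × MRP = 3.78% + 0.9503 × 8.90% = 12.24%

12.24%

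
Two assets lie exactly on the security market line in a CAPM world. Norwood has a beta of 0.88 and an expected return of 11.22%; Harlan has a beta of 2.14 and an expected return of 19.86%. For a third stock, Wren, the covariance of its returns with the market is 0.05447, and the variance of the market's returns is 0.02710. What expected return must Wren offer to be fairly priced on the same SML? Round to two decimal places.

18.97%

MRP = (19.86% − 11.22%) / (2.14 − 0.88) = 6.8571%
R_f = 11.22% − 0.88 × 6.8571% = 5.1858%
β_Wren = Cov / Var(R_m) = 0.05447 / 0.02710 = 2.0100
E(R_Wren) = R_f + β × MRP = 5.1858% + 2.0100 × 6.8571% = 18.97%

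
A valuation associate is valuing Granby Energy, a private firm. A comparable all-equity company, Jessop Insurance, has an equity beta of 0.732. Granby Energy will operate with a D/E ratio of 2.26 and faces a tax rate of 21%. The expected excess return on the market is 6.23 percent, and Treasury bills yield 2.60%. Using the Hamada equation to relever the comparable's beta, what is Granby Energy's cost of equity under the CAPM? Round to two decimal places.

15.30%

β_L = β_U × [1 + (1 − t)(D/E)] = 0.732 × [1 + (1 − 0.21) × 2.26]
    = 0.732 × [1 + 0.79 × 2.26] = 0.732 × 2.7854 = 2.0389
E(R) = R_f + β_L × MRP = 2.60% + 2.0389 × 6.23% = 15.30%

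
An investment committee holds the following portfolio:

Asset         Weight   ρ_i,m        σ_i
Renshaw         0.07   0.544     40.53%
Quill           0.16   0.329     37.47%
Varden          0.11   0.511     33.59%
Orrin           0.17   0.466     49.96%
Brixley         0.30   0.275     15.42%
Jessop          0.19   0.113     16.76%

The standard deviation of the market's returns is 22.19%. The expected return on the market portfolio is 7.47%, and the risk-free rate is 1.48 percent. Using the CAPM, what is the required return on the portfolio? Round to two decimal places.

4.45%

β_Renshaw = 0.544 × 40.53% / 22.19% = 0.9936
β_Quill = 0.329 × 37.47% / 22.19% = 0.5555
β_Varden = 0.511 × 33.59% / 22.19% = 0.7735
β_Orrin = 0.466 × 49.96% / 22.19% = 1.0492
β_Brixley = 0.275 × 15.42% / 22.19% = 0.1911
β_Jessop = 0.113 × 16.76% / 22.19% = 0.0853
β_P = Σ w_i β_i = 0.07×0.9936 + 0.16×0.5555 + 0.11×0.7735 + 0.17×1.0492 + 0.30×0.1911 + 0.19×0.0853 = 0.4954
MRP = 7.47% − 1.48% = 5.99%
E(R_P) = R_f + β_P × MRP = 1.48% + 0.4954 × 5.99% = 4.45%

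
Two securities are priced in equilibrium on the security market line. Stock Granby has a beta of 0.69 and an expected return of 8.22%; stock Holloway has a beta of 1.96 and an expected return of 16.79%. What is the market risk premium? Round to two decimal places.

Both satisfy E(R) = R_f + β·MRP, so the slope of the SML is
MRP = (16.79% − 8.22%) / (1.96 − 0.69) = 8.57% / 1.27 = 6.7480%

6.75%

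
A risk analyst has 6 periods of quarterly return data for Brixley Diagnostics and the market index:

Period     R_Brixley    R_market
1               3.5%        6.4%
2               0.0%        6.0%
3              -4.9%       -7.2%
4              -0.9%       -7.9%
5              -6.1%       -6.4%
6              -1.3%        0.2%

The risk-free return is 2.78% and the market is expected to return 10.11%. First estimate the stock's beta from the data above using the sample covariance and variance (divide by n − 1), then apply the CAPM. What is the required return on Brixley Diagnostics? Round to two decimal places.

5.76%

Mean R_i = (3.5 + 0.0 − 4.9 − 0.9 − 6.1 − 1.3) / 6 = -1.6167%
Mean R_m = (6.4 + 6.0 − 7.2 − 7.9 − 6.4 + 0.2) / 6 = -1.4833%
Σ(R_i − R̄_i)(R_m − R̄_m) = 89.1817  ⇒  Cov = 89.1817 / 5 = 17.8363
Σ(R_m − R̄_m)² = 219.0083  ⇒  Var(R_m) = 219.0083 / 5 = 43.8017
β = Cov / Var(R_m) = 17.8363 / 43.8017 = 0.4072
MRP = 10.11% − 2.78% = 7.33%
E(R) = R_f + β × MRP = 2.78% + 0.4072 × 7.33% = 5.76%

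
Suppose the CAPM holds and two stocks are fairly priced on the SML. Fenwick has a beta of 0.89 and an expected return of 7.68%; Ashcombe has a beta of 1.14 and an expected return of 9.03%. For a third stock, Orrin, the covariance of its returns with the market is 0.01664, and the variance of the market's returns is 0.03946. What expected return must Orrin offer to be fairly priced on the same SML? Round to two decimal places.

MRP = (9.03% − 7.68%) / (1.14 − 0.89) = 5.4000%
R_f = 7.68% − 0.89 × 5.4000% = 2.8740%
β_Orrin = Cov / Var(R_m) = 0.01664 / 0.03946 = 0.4217
E(R_Orrin) = R_f + β × MRP = 2.8740% + 0.4217 × 5.4000% = 5.15%

5.15%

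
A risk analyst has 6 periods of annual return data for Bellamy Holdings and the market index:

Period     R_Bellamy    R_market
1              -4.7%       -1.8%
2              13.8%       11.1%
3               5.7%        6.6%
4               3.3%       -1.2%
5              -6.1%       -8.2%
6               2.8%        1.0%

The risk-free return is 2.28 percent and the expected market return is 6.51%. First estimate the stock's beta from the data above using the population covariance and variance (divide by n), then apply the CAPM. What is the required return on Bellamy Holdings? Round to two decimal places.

Mean R_i = (-4.7 + 13.8 + 5.7 + 3.3 − 6.1 + 2.8) / 6 = 2.4667%
Mean R_m = (-1.8 + 11.1 + 6.6 − 1.2 − 8.2 + 1.0) / 6 = 1.2500%
Σ(R_i − R̄_i)(R_m − R̄_m) = 229.6200  ⇒  Cov = 229.6200 / 6 = 38.2700
Σ(R_m − R̄_m)² = 230.3150  ⇒  Var(R_m) = 230.3150 / 6 = 38.3858
β = Cov / Var(R_m) = 38.2700 / 38.3858 = 0.9970
MRP = 6.51% − 2.28% = 4.23%
E(R) = R_f + β × MRP = 2.28% + 0.9970 × 4.23% = 6.50%

6.50%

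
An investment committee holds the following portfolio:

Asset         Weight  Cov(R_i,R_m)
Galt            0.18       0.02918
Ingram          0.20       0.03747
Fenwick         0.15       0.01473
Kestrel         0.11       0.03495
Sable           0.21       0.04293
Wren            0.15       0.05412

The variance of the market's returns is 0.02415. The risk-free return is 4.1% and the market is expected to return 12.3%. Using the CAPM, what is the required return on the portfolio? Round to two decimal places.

β_Galt = 0.02918 / 0.02415 = 1.2083
β_Ingram = 0.03747 / 0.02415 = 1.5516
β_Fenwick = 0.01473 / 0.02415 = 0.6099
β_Kestrel = 0.03495 / 0.02415 = 1.4472
β_Sable = 0.04293 / 0.02415 = 1.7776
β_Wren = 0.05412 / 0.02415 = 2.2410
β_P = Σ w_i β_i = 0.18×1.2083 + 0.20×1.5516 + 0.15×0.6099 + 0.11×1.4472 + 0.21×1.7776 + 0.15×2.2410 = 1.4879
MRP = 12.3% − 4.1% = 8.20%
E(R_P) = R_f + β_P × MRP = 4.1% + 1.4879 × 8.2% = 16.30%

16.30%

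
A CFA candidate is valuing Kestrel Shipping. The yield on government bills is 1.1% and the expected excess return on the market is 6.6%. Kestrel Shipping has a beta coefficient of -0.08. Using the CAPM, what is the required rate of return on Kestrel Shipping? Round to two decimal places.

E(R) = R_f + β × MRP = 1.1% + -0.08 × 6.6% = 0.57%

0.57%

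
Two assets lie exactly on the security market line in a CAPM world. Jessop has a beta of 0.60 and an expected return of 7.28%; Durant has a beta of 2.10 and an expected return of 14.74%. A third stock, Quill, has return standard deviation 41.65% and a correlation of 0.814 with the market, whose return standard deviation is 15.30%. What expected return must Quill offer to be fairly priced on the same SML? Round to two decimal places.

MRP = (14.74% − 7.28%) / (2.10 − 0.60) = 4.9733%
R_f = 7.28% − 0.60 × 4.9733% = 4.2960%
β_Quill = ρ·σ_i/σ_m = 0.814 × 41.65 / 15.30 = 2.2159
E(R_Quill) = R_f + β × MRP = 4.2960% + 2.2159 × 4.9733% = 15.32%

15.32%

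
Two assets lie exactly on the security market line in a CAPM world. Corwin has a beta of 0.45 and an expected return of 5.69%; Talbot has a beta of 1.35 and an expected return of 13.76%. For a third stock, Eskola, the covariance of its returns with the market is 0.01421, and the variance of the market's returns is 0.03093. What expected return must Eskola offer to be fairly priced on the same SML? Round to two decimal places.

MRP = (13.76% − 5.69%) / (1.35 − 0.45) = 8.9667%
R_f = 5.69% − 0.45 × 8.9667% = 1.6550%
β_Eskola = Cov / Var(R_m) = 0.01421 / 0.03093 = 0.4594
E(R_Eskola) = R_f + β × MRP = 1.6550% + 0.4594 × 8.9667% = 5.77%

5.77%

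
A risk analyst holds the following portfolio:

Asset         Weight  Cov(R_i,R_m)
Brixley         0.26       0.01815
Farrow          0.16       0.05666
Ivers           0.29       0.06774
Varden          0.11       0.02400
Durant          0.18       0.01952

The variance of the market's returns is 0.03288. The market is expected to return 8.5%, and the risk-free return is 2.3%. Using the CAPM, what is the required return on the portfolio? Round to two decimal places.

β_Brixley = 0.01815 / 0.03288 = 0.5520
β_Farrow = 0.05666 / 0.03288 = 1.7232
β_Ivers = 0.06774 / 0.03288 = 2.0602
β_Varden = 0.02400 / 0.03288 = 0.7299
β_Durant = 0.01952 / 0.03288 = 0.5937
β_P = Σ w_i β_i = 0.26×0.5520 + 0.16×1.7232 + 0.29×2.0602 + 0.11×0.7299 + 0.18×0.5937 = 1.2038
MRP = 8.5% − 2.3% = 6.20%
E(R_P) = R_f + β_P × MRP = 2.3% + 1.2038 × 6.2% = 9.76%

9.76%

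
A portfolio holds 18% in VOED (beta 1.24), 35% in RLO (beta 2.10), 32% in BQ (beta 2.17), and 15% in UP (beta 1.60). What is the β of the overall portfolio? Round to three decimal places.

1.893

β_P = Σ w_i β_i = 0.18×1.24 + 0.35×2.10 + 0.32×2.17 + 0.15×1.60 = 1.8926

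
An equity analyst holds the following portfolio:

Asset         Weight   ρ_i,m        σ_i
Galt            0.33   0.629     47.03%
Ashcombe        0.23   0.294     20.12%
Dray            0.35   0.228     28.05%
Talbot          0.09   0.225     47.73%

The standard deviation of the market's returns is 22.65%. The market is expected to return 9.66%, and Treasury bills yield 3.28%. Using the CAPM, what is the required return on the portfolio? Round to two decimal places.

β_Galt = 0.629 × 47.03% / 22.65% = 1.3060
β_Ashcombe = 0.294 × 20.12% / 22.65% = 0.2612
β_Dray = 0.228 × 28.05% / 22.65% = 0.2824
β_Talbot = 0.225 × 47.73% / 22.65% = 0.4741
β_P = Σ w_i β_i = 0.33×1.3060 + 0.23×0.2612 + 0.35×0.2824 + 0.09×0.4741 = 0.6326
MRP = 9.66% − 3.28% = 6.38%
E(R_P) = R_f + β_P × MRP = 3.28% + 0.6326 × 6.38% = 7.32%

7.32%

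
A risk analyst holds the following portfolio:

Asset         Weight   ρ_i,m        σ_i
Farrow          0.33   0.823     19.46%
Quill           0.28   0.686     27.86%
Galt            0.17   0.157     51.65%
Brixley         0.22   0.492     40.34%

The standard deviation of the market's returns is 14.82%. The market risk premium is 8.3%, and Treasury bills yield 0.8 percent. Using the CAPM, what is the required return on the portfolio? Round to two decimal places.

9.97%

β_Farrow = 0.823 × 19.46% / 14.82% = 1.0807
β_Quill = 0.686 × 27.86% / 14.82% = 1.2896
β_Galt = 0.157 × 51.65% / 14.82% = 0.5472
β_Brixley = 0.492 × 40.34% / 14.82% = 1.3392
β_P = Σ w_i β_i = 0.33×1.0807 + 0.28×1.2896 + 0.17×0.5472 + 0.22×1.3392 = 1.1054
E(R_P) = R_f + β_P × MRP = 0.8% + 1.1054 × 8.3% = 9.97%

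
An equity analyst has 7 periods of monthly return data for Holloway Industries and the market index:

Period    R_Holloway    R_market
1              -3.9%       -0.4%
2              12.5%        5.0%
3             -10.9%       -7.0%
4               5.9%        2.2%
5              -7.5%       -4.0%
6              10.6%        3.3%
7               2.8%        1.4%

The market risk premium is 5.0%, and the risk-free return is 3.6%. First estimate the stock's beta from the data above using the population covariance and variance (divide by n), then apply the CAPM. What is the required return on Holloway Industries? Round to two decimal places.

Mean R_i = (-3.9 + 12.5 − 10.9 + 5.9 − 7.5 + 10.6 + 2.8) / 7 = 1.3571%
Mean R_m = (-0.4 + 5.0 − 7.0 + 2.2 − 4.0 + 3.3 + 1.4) / 7 = 0.0714%
Σ(R_i − R̄_i)(R_m − R̄_m) = 221.5614  ⇒  Cov = 221.5614 / 7 = 31.6516
Σ(R_m − R̄_m)² = 107.8143  ⇒  Var(R_m) = 107.8143 / 7 = 15.4020
β = Cov / Var(R_m) = 31.6516 / 15.4020 = 2.0550
E(R) = R_f + β × MRP = 3.6% + 2.0550 × 5.0% = 13.88%

13.88%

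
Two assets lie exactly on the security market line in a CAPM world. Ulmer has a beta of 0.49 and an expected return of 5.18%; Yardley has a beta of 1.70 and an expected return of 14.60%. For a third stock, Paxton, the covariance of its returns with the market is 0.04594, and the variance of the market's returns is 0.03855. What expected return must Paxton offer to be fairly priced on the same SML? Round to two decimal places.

10.64%

MRP = (14.60% − 5.18%) / (1.70 − 0.49) = 7.7851%
R_f = 5.18% − 0.49 × 7.7851% = 1.3653%
β_Paxton = Cov / Var(R_m) = 0.04594 / 0.03855 = 1.1917
E(R_Paxton) = R_f + β × MRP = 1.3653% + 1.1917 × 7.7851% = 10.64%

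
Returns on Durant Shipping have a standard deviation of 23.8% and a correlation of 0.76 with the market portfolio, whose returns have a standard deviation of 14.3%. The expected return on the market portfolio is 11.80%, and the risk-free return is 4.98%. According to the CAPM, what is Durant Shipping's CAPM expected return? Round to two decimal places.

β = ρ × σ_i / σ_m = 0.76 × 23.8% / 14.3% = 1.2649
MRP = 11.80% − 4.98% = 6.82%
E(R) = 4.98% + 1.2649 × 6.82% = 13.61%

13.61%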